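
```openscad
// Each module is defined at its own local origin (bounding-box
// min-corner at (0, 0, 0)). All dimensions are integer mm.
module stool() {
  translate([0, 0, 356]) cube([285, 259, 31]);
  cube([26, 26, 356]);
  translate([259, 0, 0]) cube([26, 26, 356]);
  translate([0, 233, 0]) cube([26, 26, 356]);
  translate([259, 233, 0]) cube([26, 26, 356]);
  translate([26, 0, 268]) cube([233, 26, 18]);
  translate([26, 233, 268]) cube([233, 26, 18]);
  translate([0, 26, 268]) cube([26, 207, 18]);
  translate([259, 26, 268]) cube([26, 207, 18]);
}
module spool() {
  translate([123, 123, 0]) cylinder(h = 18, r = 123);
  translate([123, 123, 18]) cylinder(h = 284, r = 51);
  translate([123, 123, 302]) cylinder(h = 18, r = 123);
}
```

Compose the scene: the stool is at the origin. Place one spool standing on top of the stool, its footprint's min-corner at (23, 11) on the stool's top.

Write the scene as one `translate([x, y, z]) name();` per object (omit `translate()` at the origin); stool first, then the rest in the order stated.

stool();
translate([23, 11, 387]) spool();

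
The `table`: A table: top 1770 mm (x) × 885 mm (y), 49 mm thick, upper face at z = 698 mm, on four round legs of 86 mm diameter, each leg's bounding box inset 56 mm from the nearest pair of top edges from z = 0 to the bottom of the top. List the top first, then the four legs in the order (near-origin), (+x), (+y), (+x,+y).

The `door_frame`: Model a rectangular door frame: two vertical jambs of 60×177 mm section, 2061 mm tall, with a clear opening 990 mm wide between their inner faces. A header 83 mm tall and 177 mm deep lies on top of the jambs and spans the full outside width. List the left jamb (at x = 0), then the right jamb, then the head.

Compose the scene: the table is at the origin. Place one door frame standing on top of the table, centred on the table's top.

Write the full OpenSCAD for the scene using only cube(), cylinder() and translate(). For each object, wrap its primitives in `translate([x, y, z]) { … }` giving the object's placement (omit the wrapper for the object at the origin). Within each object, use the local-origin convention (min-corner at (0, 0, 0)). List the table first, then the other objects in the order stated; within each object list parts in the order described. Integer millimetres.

translate([0, 0, 649]) cube([1770, 885, 49]);
translate([99, 99, 0]) cylinder(h = 649, r = 43);
translate([1671, 99, 0]) cylinder(h = 649, r = 43);
translate([99, 786, 0]) cylinder(h = 649, r = 43);
translate([1671, 786, 0]) cylinder(h = 649, r = 43);
translate([330, 354, 698]) {
  cube([60, 177, 2061]);
  translate([1050, 0, 0]) cube([60, 177, 2061]);
  translate([0, 0, 2061]) cube([1110, 177, 83]);
}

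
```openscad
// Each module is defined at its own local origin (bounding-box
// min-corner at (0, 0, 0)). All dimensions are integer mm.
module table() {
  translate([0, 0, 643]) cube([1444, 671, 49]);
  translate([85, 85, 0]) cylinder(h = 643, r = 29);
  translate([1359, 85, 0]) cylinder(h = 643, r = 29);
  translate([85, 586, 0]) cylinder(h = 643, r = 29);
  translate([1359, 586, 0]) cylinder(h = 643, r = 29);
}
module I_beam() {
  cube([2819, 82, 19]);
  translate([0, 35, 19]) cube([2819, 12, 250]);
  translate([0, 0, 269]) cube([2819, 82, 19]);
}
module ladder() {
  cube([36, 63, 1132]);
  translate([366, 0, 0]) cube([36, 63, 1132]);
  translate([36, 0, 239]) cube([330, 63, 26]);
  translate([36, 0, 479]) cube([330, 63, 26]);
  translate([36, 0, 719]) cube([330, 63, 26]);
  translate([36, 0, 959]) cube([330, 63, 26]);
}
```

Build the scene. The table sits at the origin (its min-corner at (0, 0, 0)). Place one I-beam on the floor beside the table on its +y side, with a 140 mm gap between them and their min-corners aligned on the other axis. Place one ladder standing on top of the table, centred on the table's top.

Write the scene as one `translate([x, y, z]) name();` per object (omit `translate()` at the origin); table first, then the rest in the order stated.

table();
translate([0, 811, 0]) I_beam();
translate([521, 304, 692]) ladder();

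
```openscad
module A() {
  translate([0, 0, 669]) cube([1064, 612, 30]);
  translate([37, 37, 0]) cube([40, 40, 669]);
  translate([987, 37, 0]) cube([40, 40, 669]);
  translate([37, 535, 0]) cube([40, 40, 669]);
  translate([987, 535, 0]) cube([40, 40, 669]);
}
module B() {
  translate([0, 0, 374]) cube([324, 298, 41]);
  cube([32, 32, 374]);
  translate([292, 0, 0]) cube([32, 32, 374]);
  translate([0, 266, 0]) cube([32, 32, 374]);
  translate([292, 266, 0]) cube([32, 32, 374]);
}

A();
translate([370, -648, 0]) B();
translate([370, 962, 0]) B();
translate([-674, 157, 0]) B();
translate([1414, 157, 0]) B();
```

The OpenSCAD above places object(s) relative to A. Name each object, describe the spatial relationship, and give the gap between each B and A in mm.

A is a table. B is a stool. Four stools sit around the table at the −y, +y, −x, +x sides. The gap between each stool and the table is 350 mm.

Each stool's nearest face is 350 mm from the table's bounding box.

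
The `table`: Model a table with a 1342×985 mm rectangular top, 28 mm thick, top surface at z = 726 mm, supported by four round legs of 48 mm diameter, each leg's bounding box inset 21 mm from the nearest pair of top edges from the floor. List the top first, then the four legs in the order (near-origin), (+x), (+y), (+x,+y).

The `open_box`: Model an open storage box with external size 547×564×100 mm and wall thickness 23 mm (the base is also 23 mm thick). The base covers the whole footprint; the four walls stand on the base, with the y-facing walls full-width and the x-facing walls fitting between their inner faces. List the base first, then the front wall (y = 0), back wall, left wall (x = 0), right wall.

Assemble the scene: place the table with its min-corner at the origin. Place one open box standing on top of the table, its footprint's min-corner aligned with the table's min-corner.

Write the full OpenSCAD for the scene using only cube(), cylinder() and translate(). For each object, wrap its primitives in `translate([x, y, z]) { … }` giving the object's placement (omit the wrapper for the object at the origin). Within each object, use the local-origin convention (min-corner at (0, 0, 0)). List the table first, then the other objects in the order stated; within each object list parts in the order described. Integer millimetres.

translate([0, 0, 698]) cube([1342, 985, 28]);
translate([45, 45, 0]) cylinder(h = 698, r = 24);
translate([1297, 45, 0]) cylinder(h = 698, r = 24);
translate([45, 940, 0]) cylinder(h = 698, r = 24);
translate([1297, 940, 0]) cylinder(h = 698, r = 24);
translate([0, 0, 726]) {
  cube([547, 564, 23]);
  translate([0, 0, 23]) cube([547, 23, 77]);
  translate([0, 541, 23]) cube([547, 23, 77]);
  translate([0, 23, 23]) cube([23, 518, 77]);
  translate([524, 23, 23]) cube([23, 518, 77]);
}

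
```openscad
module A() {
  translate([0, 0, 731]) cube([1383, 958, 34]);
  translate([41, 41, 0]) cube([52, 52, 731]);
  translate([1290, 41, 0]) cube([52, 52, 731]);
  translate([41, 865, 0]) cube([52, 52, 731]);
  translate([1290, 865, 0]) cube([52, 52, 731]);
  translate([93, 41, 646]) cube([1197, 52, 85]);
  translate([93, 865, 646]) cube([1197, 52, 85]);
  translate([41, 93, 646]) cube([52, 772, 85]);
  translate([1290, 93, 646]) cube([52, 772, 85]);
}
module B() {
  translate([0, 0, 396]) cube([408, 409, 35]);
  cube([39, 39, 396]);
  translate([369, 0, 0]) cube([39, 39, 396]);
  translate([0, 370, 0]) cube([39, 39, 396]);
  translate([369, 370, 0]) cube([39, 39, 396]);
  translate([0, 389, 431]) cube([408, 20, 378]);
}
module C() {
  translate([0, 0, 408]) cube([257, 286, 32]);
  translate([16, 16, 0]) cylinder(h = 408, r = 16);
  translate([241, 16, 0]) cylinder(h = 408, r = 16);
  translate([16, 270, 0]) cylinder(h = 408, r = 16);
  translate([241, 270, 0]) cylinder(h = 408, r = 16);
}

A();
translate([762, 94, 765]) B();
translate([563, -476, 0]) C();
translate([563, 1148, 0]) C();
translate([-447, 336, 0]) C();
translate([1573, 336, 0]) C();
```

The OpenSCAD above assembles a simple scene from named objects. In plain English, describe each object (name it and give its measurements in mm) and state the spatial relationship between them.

A is a table: top 1383 mm (x) × 958 mm (y), 34 mm thick, upper face at z = 765 mm, on four 52×52 mm square legs, each inset 41 mm from the nearest pair of top edges, running from z = 0 to the bottom of the top. Four apron rails, 52 mm thick and 85 mm tall, run between adjacent legs with their top edges flush with the underside of the top and their outer faces flush with the legs' outer faces.

B is a chair: 408×409 mm seat, 35 mm thick, top at z = 431 mm, on four 39 mm square corner legs flush with the seat edges. A 20 mm thick backrest slab spans the full seat width, extending 378 mm above the seat top, its back face flush with the seat's +y edge.

C is a simple wooden stool: a rectangular seat 257 mm (x) by 286 mm (y), 32 mm thick, top face at z = 440 mm, on four round legs, each 32 mm in diameter. The legs rest on z = 0, each leg's axis is inset half a diameter from the nearest pair of seat edges (so the leg's bounding box is flush with the corner).

The chair is on top of the table. Four stools sit around the table at the −y, +y, −x, +x sides.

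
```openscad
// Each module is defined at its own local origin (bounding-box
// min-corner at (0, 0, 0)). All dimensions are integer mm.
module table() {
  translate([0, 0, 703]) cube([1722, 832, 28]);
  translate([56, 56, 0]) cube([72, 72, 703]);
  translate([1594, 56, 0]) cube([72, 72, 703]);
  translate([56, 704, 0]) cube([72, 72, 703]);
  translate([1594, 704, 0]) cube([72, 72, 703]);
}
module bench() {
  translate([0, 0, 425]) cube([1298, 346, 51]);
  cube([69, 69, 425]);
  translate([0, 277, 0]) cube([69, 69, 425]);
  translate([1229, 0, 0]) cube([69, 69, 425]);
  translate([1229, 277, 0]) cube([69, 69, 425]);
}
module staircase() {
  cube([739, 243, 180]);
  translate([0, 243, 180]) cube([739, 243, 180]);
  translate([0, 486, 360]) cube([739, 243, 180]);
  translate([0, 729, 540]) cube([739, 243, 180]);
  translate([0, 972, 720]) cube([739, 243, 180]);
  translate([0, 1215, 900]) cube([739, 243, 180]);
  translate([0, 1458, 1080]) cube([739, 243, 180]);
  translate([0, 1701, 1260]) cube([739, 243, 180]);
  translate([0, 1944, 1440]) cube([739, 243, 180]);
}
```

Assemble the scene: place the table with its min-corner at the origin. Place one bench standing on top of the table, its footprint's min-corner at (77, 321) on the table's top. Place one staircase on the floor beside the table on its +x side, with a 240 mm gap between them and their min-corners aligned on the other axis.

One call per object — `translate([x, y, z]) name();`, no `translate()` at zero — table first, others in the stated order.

table();
translate([77, 321, 731]) bench();
translate([1962, 0, 0]) staircase();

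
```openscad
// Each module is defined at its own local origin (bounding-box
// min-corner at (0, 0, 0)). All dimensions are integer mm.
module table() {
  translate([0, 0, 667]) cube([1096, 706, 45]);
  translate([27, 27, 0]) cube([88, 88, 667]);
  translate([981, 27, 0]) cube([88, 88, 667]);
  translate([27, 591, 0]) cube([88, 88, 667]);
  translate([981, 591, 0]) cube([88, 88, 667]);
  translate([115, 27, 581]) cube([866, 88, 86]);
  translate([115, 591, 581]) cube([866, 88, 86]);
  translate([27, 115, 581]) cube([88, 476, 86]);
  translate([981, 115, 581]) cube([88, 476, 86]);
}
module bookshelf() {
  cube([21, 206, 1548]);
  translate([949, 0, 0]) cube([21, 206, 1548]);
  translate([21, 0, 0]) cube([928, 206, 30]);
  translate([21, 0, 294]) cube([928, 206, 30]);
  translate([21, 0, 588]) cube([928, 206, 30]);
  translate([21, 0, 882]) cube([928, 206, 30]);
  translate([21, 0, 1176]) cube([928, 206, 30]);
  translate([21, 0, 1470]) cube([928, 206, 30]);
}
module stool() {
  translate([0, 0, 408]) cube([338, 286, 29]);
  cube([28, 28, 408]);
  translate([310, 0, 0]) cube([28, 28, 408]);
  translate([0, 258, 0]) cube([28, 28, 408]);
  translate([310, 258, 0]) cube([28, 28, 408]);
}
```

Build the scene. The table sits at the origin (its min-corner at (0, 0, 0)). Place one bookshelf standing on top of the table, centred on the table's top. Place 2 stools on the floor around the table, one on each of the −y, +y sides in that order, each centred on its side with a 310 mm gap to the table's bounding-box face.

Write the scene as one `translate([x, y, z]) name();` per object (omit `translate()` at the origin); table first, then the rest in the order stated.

table();
translate([63, 250, 712]) bookshelf();
translate([379, -596, 0]) stool();
translate([379, 1016, 0]) stool();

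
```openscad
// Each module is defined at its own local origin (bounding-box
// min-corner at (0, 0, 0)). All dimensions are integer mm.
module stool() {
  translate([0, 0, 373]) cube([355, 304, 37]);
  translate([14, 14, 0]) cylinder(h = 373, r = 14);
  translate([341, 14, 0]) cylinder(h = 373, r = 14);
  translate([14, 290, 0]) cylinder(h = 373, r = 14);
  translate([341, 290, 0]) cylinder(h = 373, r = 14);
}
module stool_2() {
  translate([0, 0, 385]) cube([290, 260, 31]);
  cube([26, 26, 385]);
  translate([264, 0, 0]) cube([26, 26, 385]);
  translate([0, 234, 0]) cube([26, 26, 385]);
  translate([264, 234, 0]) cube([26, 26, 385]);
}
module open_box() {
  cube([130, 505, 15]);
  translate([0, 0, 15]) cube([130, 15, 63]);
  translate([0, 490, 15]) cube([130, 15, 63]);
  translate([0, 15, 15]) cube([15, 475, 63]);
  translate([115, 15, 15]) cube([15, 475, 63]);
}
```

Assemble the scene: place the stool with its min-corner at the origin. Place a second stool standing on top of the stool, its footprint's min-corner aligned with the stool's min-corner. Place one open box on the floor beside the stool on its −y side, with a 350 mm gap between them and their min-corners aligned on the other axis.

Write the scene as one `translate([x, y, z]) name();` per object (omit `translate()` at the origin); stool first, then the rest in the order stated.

stool();
translate([0, 0, 410]) stool_2();
translate([0, -855, 0]) open_box();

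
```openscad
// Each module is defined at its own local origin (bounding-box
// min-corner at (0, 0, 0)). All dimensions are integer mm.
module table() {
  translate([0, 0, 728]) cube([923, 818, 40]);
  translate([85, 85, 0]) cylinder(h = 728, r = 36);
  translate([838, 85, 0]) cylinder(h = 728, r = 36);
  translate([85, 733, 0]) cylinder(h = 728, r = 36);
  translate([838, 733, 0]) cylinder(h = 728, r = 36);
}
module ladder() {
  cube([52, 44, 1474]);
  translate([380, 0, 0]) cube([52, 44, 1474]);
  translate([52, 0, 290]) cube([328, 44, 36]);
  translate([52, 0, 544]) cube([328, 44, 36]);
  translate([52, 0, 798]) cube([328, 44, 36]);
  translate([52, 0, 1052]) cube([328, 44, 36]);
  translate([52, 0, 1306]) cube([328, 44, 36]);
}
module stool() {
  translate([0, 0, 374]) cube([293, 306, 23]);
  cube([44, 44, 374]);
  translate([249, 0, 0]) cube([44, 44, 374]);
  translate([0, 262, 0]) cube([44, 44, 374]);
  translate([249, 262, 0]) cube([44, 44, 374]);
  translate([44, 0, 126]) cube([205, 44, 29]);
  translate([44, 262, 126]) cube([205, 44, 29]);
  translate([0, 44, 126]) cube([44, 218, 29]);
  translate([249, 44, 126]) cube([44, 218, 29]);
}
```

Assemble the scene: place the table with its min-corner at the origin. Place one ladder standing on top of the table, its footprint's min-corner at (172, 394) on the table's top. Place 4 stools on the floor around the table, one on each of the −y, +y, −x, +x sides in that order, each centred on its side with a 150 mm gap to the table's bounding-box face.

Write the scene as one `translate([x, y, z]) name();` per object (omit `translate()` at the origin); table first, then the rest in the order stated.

table();
translate([172, 394, 768]) ladder();
translate([315, -456, 0]) stool();
translate([315, 968, 0]) stool();
translate([-443, 256, 0]) stool();
translate([1073, 256, 0]) stool();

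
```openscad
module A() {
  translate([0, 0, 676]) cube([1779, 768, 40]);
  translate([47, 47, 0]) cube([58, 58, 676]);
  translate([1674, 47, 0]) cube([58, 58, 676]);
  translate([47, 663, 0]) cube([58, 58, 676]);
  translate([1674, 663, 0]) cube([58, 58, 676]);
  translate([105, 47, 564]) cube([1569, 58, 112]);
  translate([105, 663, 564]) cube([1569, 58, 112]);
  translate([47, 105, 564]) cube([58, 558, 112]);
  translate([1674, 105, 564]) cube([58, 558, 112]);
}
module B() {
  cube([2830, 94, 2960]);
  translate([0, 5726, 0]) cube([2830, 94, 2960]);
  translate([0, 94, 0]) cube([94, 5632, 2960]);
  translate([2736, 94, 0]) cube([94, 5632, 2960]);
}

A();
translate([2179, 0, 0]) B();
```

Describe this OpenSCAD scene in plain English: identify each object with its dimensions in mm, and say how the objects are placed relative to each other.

A is a table: top 1779 mm (x) × 768 mm (y), 40 mm thick, upper face at z = 716 mm, on four 58×58 mm square legs, each inset 47 mm from the nearest pair of top edges, running from z = 0 to the bottom of the top. Four apron rails, 58 mm thick and 112 mm tall, run between adjacent legs with their top edges flush with the underside of the top and their outer faces flush with the legs' outer faces.

B is the wall frame of a small rectangular building: four walls, each 2960 mm tall and 94 mm thick, enclosing a footprint 2830 mm (x) by 5820 mm (y) outside-to-outside, with no floor or roof. The front and back walls (the −y and +y sides) span the full width; the two side walls fit between them.

The house frame is on the floor beside the table on its +x side.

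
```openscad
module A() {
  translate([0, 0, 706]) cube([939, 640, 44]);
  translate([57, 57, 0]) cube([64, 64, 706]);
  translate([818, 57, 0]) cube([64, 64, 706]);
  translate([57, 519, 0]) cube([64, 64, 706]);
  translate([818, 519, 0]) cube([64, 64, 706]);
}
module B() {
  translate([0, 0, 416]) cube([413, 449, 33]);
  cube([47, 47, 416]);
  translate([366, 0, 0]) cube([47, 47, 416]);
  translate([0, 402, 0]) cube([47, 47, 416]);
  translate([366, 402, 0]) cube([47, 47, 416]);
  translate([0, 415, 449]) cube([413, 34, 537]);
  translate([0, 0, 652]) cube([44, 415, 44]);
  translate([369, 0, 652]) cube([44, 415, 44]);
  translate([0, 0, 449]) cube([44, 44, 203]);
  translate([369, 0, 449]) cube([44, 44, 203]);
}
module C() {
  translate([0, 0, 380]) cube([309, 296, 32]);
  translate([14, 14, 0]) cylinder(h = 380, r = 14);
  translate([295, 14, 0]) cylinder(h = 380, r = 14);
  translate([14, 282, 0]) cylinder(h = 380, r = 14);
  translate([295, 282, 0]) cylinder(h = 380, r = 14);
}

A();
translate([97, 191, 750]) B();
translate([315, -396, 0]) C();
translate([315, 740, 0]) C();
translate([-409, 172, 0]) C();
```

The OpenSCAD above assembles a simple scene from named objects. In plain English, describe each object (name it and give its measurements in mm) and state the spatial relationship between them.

A is a table: top 939 mm (x) × 640 mm (y), 44 mm thick, upper face at z = 750 mm, on four 64×64 mm square legs, each inset 57 mm from the nearest pair of top edges, running from z = 0 to the bottom of the top.

B is a chair. The seat is a 413×449×33 mm slab with its top at z = 449 mm, on four 47×47 mm corner legs (flush with the seat edges, standing on z = 0). A flat backrest 34 mm thick, 537 mm tall, spans the full seat width and rises from the seat top along its +y edge, rear face flush with the rear of the seat. Two armrests of 44×44 mm section run along each side from the seat's front edge to the front of the backrest, top faces 247 mm above the seat top and outer faces flush with the seat's x-edges; a 44×44 mm post under the front of each armrest stands on the seat at the front corner.

C is a four-legged stool. The seat is 309×296 mm, 32 mm thick, top at z = 412 mm. It stands on four round legs, each 28 mm in diameter, from z = 0 to the seat underside, each leg's axis is inset half a diameter from the nearest pair of seat edges (so the leg's bounding box is flush with the corner).

The chair is on top of the table. Three stools sit around the table at the −y, +y, −x sides.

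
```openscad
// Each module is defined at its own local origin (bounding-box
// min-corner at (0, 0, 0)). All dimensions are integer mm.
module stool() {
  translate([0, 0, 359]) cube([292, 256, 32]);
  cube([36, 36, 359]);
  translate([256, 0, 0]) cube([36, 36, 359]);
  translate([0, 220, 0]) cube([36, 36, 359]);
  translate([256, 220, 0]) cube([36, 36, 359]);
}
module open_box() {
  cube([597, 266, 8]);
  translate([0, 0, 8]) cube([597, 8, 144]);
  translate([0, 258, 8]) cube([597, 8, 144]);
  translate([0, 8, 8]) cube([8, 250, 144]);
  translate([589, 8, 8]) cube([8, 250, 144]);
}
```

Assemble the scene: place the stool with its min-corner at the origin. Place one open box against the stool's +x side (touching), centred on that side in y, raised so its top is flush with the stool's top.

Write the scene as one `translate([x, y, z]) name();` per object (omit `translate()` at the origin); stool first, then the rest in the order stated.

stool();
translate([292, -5, 239]) open_box();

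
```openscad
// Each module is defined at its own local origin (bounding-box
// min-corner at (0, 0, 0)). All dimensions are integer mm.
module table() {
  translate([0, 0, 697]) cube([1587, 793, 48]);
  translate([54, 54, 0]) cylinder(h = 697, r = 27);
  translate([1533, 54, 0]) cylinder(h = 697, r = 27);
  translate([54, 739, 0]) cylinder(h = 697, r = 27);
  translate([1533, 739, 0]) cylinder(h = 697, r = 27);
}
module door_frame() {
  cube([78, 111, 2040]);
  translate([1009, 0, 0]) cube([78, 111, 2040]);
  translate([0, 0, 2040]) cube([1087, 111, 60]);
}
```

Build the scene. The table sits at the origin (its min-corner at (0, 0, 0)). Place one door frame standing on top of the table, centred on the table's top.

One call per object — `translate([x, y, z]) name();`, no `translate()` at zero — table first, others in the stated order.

table();
translate([250, 341, 745]) door_frame();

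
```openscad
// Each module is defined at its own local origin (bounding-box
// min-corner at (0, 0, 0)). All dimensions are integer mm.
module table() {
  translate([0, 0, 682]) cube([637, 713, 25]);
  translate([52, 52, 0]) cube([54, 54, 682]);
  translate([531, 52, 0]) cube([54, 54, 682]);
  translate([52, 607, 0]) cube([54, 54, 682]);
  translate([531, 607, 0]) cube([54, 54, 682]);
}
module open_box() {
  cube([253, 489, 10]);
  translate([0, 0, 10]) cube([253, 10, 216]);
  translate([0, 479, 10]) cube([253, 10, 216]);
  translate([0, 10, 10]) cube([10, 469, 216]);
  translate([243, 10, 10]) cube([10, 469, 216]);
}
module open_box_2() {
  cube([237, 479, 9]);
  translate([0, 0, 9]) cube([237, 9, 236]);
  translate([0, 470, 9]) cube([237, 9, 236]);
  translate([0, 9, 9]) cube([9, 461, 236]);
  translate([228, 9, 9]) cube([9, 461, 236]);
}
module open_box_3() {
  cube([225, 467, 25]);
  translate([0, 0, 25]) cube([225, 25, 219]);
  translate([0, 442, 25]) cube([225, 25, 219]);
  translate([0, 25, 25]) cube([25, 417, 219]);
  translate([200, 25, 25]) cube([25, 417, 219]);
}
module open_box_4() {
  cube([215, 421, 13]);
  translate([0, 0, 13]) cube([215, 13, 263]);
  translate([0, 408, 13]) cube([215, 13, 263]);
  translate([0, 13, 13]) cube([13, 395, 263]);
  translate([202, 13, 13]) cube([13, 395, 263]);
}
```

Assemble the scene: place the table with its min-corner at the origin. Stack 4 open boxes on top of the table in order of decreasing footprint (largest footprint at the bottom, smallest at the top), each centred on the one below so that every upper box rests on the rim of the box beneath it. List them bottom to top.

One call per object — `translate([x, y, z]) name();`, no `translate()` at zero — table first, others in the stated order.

table();
translate([192, 112, 707]) open_box();
translate([200, 117, 933]) open_box_2();
translate([206, 123, 1178]) open_box_3();
translate([211, 146, 1422]) open_box_4();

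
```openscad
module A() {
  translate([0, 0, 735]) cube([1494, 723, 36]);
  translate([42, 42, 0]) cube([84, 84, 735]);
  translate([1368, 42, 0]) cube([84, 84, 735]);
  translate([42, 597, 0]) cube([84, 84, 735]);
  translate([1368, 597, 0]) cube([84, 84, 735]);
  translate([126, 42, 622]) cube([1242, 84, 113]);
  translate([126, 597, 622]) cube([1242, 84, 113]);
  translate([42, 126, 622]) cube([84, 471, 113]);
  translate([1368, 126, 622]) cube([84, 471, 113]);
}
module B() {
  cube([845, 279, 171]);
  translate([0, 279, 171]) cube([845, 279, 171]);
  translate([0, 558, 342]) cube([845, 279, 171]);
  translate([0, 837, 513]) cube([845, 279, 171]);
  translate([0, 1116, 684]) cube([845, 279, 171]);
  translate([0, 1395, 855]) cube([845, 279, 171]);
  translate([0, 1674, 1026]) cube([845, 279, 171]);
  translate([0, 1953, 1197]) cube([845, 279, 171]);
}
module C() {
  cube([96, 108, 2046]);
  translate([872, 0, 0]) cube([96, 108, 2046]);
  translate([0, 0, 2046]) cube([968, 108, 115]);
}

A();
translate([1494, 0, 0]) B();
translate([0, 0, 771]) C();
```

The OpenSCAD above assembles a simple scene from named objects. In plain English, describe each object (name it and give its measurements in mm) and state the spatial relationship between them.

A is a table with a 1494×723 mm rectangular top, 36 mm thick, top surface at z = 771 mm, supported by four 84×84 mm square legs, each inset 42 mm from the nearest pair of top edges, running from the floor. Four apron rails, 84 mm thick and 113 mm tall, run between adjacent legs with their top edges flush with the underside of the top and their outer faces flush with the legs' outer faces.

B is a run of 8 identical solid stair steps. Each tread is 845×279 mm and each step block is 171 mm high. Step 1 rests on the floor; step k is offset from step 1 by (k−1)×279 mm in y and (k−1)×171 mm in z.

C is a door frame. The clear opening is 776 mm wide and 2046 mm high. Two 96 mm wide jambs, 108 mm deep, stand either side of the opening from the floor to the top of the opening. A 115 mm thick head sits across the top of both jambs, spanning the full outside width of the frame.

The staircase is against the table's +x side, with their −y faces flush. The door frame is on top of the table.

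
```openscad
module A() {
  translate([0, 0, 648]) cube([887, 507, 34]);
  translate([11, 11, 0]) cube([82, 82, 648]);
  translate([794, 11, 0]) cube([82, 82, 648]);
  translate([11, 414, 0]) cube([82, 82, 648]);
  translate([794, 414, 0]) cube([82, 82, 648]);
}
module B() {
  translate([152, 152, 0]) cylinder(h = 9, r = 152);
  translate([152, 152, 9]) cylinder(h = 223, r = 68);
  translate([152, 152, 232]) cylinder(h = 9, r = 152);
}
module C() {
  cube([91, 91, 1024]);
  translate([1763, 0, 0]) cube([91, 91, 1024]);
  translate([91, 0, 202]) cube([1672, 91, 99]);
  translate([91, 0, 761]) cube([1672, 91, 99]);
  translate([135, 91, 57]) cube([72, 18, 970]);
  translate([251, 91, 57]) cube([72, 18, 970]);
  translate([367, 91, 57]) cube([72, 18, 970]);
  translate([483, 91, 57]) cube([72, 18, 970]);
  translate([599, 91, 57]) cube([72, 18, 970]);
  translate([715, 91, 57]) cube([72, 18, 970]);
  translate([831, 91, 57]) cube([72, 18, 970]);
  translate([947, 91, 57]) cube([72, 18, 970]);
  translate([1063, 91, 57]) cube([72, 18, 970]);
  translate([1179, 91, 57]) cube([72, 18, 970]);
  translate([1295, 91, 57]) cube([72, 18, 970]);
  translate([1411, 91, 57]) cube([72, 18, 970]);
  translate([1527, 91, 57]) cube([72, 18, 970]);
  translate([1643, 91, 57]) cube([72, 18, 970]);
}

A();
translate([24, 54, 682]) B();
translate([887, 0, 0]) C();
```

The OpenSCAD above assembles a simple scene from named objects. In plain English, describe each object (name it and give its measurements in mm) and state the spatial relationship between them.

A is a table with a 887×507 mm rectangular top, 34 mm thick, top surface at z = 682 mm, supported by four 82×82 mm square legs, each inset 11 mm from the nearest pair of top edges, running from the floor.

B is a spool: two coaxial disc flanges of radius 152 mm and thickness 9 mm, joined by a core cylinder of radius 68 mm and height 223 mm. The lower flange rests on z = 0 and the three cylinders share a vertical axis.

C is a fence section. Two 91×91 mm posts, 1024 mm tall, stand on the floor with a clear span of 1672 mm between their inner faces. Two horizontal rails of 91×99 mm section span the gap between the posts with their undersides at z = 202 mm and z = 761 mm, flush with the posts' −y face. 14 pickets, each 72 mm wide, 18 mm thick and 970 mm tall, are fixed to the +y face of the rails with their bottoms at z = 57 mm, evenly spaced across the span with equal gaps (rounded down to the nearest mm) at the −x end and between each pair — any rounding remainder accumulates at the +x end.

The spool is on top of the table. The fence section is against the table's +x side, with their −y faces flush.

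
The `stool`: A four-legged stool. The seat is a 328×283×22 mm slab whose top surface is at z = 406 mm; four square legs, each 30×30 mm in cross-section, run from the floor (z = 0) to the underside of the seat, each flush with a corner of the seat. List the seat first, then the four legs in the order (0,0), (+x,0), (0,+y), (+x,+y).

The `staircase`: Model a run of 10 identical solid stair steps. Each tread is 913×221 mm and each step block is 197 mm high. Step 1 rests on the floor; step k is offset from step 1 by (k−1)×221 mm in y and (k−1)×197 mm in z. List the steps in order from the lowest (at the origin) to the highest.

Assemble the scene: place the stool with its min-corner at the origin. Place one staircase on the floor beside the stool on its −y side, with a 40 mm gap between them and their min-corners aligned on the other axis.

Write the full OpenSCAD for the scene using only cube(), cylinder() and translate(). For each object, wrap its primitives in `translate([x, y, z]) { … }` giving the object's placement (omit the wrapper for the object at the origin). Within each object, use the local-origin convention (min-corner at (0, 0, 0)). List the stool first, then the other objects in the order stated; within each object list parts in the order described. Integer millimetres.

translate([0, 0, 384]) cube([328, 283, 22]);
cube([30, 30, 384]);
translate([298, 0, 0]) cube([30, 30, 384]);
translate([0, 253, 0]) cube([30, 30, 384]);
translate([298, 253, 0]) cube([30, 30, 384]);
translate([0, -2250, 0]) {
  cube([913, 221, 197]);
  translate([0, 221, 197]) cube([913, 221, 197]);
  translate([0, 442, 394]) cube([913, 221, 197]);
  translate([0, 663, 591]) cube([913, 221, 197]);
  translate([0, 884, 788]) cube([913, 221, 197]);
  translate([0, 1105, 985]) cube([913, 221, 197]);
  translate([0, 1326, 1182]) cube([913, 221, 197]);
  translate([0, 1547, 1379]) cube([913, 221, 197]);
  translate([0, 1768, 1576]) cube([913, 221, 197]);
  translate([0, 1989, 1773]) cube([913, 221, 197]);
}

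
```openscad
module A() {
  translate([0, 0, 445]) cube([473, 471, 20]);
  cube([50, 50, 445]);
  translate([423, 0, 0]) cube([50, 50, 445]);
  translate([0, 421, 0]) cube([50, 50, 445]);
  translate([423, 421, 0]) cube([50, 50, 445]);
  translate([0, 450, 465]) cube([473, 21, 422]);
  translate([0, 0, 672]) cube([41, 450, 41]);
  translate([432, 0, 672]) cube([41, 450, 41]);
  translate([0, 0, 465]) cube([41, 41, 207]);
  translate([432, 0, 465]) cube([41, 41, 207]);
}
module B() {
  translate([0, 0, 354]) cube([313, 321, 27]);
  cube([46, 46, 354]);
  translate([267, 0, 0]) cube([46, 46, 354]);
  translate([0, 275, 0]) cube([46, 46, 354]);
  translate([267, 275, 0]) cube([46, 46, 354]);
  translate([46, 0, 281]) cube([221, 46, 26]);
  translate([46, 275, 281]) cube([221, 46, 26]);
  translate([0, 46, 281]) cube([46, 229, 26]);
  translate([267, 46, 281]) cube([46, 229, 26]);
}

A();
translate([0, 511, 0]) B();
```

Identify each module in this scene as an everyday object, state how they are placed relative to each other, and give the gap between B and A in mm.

A is a chair. B is a stool. The stool is on the floor beside the chair on its +y side. The gap between the stool and the chair is 40 mm.

The stool's nearest face is 40 mm from the chair's +y face.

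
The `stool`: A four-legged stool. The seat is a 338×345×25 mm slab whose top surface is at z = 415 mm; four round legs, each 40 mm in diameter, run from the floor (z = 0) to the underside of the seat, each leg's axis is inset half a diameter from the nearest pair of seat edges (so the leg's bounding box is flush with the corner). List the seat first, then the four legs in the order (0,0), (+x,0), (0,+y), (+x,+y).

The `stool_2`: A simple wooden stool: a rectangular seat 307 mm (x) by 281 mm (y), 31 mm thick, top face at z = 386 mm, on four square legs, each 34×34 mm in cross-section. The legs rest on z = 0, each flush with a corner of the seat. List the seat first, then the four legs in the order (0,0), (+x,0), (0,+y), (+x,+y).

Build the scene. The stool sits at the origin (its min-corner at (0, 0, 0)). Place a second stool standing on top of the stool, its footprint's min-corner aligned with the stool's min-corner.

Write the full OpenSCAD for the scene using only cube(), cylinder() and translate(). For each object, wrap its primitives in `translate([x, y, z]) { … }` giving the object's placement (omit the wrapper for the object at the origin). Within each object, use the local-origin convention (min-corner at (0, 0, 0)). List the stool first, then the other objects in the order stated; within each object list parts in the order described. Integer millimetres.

translate([0, 0, 390]) cube([338, 345, 25]);
translate([20, 20, 0]) cylinder(h = 390, r = 20);
translate([318, 20, 0]) cylinder(h = 390, r = 20);
translate([20, 325, 0]) cylinder(h = 390, r = 20);
translate([318, 325, 0]) cylinder(h = 390, r = 20);
translate([0, 0, 415]) {
  translate([0, 0, 355]) cube([307, 281, 31]);
  cube([34, 34, 355]);
  translate([273, 0, 0]) cube([34, 34, 355]);
  translate([0, 247, 0]) cube([34, 34, 355]);
  translate([273, 247, 0]) cube([34, 34, 355]);
}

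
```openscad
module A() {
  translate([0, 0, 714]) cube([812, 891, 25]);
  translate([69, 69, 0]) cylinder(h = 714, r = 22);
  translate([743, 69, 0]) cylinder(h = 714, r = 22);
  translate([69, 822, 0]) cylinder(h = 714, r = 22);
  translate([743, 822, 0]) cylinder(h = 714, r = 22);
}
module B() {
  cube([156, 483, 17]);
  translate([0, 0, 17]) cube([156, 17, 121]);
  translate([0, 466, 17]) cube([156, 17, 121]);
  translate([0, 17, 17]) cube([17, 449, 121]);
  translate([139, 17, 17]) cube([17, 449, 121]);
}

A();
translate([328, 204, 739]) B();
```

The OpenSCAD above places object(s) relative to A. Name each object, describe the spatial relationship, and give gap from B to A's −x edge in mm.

The open box's min-x is at 328; the table's min-x is 0; gap = 328 mm.

A is a table. B is an open box. The open box is on top of the table, centred. The gap from the open box to the table's −x edge is 328 mm.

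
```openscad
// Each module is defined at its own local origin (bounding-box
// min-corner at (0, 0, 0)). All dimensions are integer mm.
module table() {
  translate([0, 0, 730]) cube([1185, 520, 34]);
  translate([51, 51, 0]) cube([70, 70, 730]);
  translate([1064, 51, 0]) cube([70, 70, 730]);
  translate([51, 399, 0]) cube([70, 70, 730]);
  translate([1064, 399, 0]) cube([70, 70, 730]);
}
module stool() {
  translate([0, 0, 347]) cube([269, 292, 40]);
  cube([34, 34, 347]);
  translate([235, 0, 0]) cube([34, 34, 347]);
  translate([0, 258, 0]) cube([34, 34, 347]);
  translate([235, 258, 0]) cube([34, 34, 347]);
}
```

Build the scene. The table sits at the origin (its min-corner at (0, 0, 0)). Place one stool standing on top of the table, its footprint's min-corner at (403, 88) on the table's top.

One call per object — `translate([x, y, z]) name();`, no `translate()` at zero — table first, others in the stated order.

table();
translate([403, 88, 764]) stool();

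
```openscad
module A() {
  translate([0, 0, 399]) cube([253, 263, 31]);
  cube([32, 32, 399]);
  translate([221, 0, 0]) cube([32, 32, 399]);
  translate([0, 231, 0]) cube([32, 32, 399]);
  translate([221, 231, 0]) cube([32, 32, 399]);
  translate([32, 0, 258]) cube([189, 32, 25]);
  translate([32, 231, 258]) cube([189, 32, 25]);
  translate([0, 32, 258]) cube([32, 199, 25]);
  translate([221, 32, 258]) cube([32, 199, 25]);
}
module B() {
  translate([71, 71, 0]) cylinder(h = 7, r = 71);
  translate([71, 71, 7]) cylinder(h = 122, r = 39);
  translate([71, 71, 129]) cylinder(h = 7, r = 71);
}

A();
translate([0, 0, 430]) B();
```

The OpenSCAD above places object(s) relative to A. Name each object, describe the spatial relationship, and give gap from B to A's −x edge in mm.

A is a stool. B is a spool. The spool is on top of the stool. The gap from the spool to the stool's −x edge is 0 mm.

The spool's min-x is at 0; the stool's min-x is 0; gap = 0 mm.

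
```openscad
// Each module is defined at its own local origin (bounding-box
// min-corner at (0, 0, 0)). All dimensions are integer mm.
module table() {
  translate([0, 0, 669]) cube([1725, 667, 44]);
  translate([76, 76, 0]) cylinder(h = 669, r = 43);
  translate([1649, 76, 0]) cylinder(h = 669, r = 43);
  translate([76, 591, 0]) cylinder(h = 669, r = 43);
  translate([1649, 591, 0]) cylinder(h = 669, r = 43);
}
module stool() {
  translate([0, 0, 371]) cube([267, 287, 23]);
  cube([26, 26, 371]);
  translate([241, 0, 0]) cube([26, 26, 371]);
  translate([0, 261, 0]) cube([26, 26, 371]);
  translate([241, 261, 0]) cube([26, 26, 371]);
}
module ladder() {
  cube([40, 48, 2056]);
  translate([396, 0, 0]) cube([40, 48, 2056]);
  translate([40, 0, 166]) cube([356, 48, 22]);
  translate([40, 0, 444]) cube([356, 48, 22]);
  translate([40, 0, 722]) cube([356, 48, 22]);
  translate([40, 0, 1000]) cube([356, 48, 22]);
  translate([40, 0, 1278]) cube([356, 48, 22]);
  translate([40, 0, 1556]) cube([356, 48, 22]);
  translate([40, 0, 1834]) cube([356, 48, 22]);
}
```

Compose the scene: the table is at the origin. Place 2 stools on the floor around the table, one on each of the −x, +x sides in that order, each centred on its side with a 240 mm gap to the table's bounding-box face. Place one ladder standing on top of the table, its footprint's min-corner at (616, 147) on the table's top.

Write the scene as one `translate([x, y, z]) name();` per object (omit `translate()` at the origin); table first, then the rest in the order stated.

table();
translate([-507, 190, 0]) stool();
translate([1965, 190, 0]) stool();
translate([616, 147, 713]) ladder();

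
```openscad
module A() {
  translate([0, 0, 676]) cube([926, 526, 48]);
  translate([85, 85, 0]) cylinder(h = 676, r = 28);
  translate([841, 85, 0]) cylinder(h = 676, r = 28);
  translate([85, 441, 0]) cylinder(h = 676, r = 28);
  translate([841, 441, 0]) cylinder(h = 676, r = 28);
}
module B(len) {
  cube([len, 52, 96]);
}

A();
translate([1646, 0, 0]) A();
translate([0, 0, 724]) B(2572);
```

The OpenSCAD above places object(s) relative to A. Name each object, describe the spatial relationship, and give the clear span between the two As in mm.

Second table starts at x = 1646; first ends at x = 926; clear span = 1646 − 926 = 720 mm.

A is a table. B is a beam. A beam spans the tops of two tables. The clear span between the two tables is 720 mm.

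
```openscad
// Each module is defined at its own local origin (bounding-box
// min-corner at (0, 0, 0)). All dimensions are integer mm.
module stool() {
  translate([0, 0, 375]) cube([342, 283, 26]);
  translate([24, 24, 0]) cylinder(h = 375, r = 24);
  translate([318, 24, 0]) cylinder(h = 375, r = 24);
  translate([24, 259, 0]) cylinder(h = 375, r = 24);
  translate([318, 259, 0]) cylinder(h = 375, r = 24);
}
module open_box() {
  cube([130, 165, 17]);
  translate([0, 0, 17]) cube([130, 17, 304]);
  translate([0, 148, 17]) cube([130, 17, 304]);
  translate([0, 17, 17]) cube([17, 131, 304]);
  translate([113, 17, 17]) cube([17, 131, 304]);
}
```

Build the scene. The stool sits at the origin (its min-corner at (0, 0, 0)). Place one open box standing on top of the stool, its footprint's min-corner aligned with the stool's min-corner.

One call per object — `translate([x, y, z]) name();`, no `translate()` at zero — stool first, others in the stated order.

stool();
translate([0, 0, 401]) open_box();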